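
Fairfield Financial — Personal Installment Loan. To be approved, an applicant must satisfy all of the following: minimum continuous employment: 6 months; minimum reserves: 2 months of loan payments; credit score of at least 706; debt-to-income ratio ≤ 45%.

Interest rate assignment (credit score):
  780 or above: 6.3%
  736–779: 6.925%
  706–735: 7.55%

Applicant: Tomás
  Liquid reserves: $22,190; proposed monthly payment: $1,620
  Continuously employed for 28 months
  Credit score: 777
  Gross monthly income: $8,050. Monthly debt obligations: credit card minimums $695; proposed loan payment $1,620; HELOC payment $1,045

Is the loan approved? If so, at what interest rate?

Credit score 777 ≥ 706 (meets minimum)
Total monthly debts = (695 + 1,620 + 1,045) = 3,360. DTI: 3,360 ÷ 8,050 = 41.7%, within the 45% cap
Employment 28 ≥ 6 months
Liquid reserves cover 22,190/1,620 = 13.7 months — ≥ 2 required
All requirements met. Score 777 falls in the 736–779 tier → 6.925%.

Approved at 6.925%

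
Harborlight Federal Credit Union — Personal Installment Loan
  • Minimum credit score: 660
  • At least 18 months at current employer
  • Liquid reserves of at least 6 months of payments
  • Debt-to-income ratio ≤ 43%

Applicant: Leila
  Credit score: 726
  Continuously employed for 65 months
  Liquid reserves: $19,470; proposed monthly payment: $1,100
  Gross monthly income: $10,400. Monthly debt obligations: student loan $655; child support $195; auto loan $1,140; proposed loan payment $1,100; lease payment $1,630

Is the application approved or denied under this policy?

Denied

Credit score 726 ≥ 660 (meets)
Employment 65 ≥ 18 months
Reserves = 19,470/1,100 = 17.7 months ≥ 6
Total monthly debts = (655 + 195 + 1,140 + 1,100 + 1,630) = 4,720. DTI: 4,720 ÷ 10,400 = 45.4%, exceeds the 43% cap
Fails on DTI.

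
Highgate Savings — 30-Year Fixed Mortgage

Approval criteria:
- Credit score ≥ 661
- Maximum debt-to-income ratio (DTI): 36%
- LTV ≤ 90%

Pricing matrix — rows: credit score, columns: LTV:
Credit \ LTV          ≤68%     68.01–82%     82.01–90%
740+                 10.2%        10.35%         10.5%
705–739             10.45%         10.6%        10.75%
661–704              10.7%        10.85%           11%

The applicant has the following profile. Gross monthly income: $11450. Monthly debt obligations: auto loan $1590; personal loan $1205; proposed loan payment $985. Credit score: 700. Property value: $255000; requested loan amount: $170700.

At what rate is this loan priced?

Credit score 700 ≥ 661; Total monthly debts = (1,590 + 1,205 + 985) = 3,780. DTI = 3,780/11,450 = 33% ≤ 36%
Loan-to-value = 170,700/255,000 = 66.9% — pass (90% max)
Credit 700 → row 661–704; LTV 66.9% → column ≤68%. Grid cell → 10.7%.

10.7%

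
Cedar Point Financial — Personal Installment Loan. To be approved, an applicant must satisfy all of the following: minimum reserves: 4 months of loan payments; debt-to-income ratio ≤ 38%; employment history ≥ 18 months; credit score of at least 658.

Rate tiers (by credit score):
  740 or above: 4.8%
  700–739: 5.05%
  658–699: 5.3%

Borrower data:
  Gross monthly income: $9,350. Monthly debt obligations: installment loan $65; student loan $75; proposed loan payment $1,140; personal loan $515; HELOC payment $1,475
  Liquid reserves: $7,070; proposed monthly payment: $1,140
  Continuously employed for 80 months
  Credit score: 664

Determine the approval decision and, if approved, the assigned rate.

Approved at 5.3%

Credit score 664 ≥ 658 (meets minimum)
Employment 80 ≥ 18 months
Total monthly debts = (65 + 75 + 1,140 + 515 + 1,475) = 3,270. DTI: 3,270 ÷ 9,350 = 35%, within the 38% cap
Liquid reserves cover 7,070/1,140 = 6.2 months — ≥ 4 required
All requirements met. Score 664 falls in the 658–699 tier → 5.3%.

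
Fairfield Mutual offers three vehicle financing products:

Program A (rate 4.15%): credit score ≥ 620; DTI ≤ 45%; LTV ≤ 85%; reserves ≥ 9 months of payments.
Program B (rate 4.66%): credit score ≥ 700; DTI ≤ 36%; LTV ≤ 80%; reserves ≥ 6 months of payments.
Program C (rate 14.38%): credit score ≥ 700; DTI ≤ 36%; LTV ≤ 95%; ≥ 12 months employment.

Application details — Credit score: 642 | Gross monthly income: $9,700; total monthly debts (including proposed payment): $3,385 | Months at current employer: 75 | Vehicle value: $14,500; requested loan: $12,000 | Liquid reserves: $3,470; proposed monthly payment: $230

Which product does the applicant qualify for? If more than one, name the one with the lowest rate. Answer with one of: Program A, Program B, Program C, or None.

Program A

DTI = 3,385/9,700 = 34.9%.
LTV = 12,000/14,500 = 82.8%.
Reserves = 3,470/230 = 15.1 months.
Program A: score 642 ≥ 620; DTI 34.9% ≤ 45%; LTV 82.8% ≤ 85%; reserves 15.1 ≥ 9 mo → qualifies.
Program B: score 642 < 700; DTI 34.9% ≤ 36%; LTV 82.8% > 80%; reserves 15.1 ≥ 6 mo → does not qualify.
Program C: score 642 < 700; DTI 34.9% ≤ 36%; LTV 82.8% ≤ 95%; employment 75 ≥ 12 mo → does not qualify.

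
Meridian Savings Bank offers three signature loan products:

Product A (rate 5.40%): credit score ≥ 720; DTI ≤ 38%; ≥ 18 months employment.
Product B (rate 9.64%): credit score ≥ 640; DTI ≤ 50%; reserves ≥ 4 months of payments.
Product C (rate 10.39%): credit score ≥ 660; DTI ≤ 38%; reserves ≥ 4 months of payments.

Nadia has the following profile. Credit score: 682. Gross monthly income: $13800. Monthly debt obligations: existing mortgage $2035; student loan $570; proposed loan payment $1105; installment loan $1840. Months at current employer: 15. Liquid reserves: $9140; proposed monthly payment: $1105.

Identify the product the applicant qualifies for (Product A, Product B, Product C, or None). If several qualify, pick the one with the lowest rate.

Total debts = (2,035 + 570 + 1,105 + 1,840) = 5,550; DTI = 5,550/13,800 = 40.2%.
Reserves = 9,140/1,105 = 8.3 months.
Product A: score 682 < 720; DTI 40.2% > 38%; employment 15 < 18 mo → does not qualify.
Product B: score 682 ≥ 640; DTI 40.2% ≤ 50%; reserves 8.3 ≥ 4 mo → qualifies.
Product C: score 682 ≥ 660; DTI 40.2% > 38%; reserves 8.3 ≥ 4 mo → does not qualify.

Product B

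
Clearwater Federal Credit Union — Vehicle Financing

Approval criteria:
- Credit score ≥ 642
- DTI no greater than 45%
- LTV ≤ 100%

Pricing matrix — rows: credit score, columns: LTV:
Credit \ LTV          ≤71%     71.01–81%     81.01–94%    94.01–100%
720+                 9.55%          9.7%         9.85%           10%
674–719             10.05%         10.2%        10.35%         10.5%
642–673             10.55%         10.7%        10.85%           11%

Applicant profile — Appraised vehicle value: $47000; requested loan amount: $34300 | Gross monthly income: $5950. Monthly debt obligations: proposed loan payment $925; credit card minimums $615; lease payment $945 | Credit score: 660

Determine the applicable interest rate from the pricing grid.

10.7%

Credit score 660 ≥ 642; Total monthly debts = (925 + 615 + 945) = 2,485. Debt-to-income = 2,485/5,950 = 41.8% — meets 45% limit
LTV: 34,300 ÷ 47,000 = 73%, within 100% cap
Score 660 is in the 642–673 band; LTV 73% is in the 71.01–81% band → 10.7%.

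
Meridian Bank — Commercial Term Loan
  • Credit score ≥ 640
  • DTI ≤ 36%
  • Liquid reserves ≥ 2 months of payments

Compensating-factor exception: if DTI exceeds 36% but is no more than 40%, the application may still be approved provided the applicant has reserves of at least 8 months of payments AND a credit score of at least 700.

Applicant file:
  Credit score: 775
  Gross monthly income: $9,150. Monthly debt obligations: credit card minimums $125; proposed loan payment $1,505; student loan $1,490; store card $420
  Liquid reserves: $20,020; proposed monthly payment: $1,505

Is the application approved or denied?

Credit score 775 ≥ 640 (meets base)
Total debts = (125 + 1,505 + 1,490 + 420) = 3,540. DTI: 3,540 ÷ 9,150 = 38.7%, over the 36% base limit.
Reserves = 20,020/1,505 = 13.3 months ≥ 2
DTI 38.7% is within the 36%–40% exception band; checking compensating factors.
Override check — reserves: 13.3 mo (ok); score: 775 (ok).
Both override conditions satisfied; DTI exception granted.

Approved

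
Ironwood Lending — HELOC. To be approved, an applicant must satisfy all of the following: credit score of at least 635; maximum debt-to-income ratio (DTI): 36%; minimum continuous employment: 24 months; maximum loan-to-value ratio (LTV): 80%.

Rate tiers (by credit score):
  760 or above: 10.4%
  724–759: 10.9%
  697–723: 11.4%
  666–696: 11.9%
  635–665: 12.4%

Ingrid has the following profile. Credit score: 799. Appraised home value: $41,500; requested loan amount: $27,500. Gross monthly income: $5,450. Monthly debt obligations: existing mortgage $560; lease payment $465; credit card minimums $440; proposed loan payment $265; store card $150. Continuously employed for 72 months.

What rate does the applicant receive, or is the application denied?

Credit score 799 ≥ 635 (meets minimum)
LTV = 27,500/41,500 = 66.3% ≤ 80%
Total monthly debts = (560 + 465 + 440 + 265 + 150) = 1,880. Debt-to-income = 1,880/5,450 = 34.5% — meets 36% limit
Employment 72 ≥ 24 months
All requirements met. Score 799 falls in the 760 or above tier → 10.4%.

Approved at 10.4%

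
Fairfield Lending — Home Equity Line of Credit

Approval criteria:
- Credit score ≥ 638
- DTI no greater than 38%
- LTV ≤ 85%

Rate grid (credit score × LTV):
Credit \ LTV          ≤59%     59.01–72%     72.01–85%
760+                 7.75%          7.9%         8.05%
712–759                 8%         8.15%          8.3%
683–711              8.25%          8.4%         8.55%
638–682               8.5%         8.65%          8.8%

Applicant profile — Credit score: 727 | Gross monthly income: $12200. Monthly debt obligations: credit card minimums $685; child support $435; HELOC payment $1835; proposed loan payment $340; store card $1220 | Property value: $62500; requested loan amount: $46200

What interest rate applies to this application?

Credit score 727 ≥ 638; Total monthly debts = (685 + 435 + 1,835 + 340 + 1,220) = 4,515. DTI: 4,515 ÷ 12,200 = 37%, within the 38% cap
LTV = 46,200/62,500 = 73.9% ≤ 85%
Score 727 is in the 712–759 band; LTV 73.9% is in the 72.01–85% band → 8.3%.

8.3%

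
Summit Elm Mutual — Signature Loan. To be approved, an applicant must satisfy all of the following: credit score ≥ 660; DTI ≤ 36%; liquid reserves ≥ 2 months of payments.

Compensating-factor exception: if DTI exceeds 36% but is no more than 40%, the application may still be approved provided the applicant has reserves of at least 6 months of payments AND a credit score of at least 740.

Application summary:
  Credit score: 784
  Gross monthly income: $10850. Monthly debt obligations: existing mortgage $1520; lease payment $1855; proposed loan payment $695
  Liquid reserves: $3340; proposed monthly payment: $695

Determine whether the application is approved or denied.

Credit score 784 ≥ 660 (meets base)
Total debts = (1,520 + 1,855 + 695) = 4,070. DTI = 4,070/10,850 = 37.5% > 36% — standard DTI limit exceeded.
Reserves = 3,340/695 = 4.8 months ≥ 2
DTI 37.5% is within the 36%–40% exception band; checking compensating factors.
Override check — reserves: 4.8 mo (short of 6); score: 784 (ok).
Override conditions not both satisfied; exception does not apply.

Denied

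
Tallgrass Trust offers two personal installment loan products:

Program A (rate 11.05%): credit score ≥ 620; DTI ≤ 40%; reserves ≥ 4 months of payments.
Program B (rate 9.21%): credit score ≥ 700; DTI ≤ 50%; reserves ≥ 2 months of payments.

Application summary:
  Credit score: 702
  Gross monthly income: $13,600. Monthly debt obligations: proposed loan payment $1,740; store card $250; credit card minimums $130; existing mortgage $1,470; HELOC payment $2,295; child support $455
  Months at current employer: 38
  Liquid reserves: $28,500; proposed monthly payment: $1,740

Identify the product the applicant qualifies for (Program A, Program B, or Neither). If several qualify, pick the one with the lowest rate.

Program B

Total debts = (1,740 + 250 + 130 + 1,470 + 2,295 + 455) = 6,340; DTI = 6,340/13,600 = 46.6%.
Reserves = 28,500/1,740 = 16.4 months.
Program A: score 702 ≥ 620; DTI 46.6% > 40%; reserves 16.4 ≥ 4 mo → does not qualify.
Program B: score 702 ≥ 700; DTI 46.6% ≤ 50%; reserves 16.4 ≥ 2 mo → qualifies.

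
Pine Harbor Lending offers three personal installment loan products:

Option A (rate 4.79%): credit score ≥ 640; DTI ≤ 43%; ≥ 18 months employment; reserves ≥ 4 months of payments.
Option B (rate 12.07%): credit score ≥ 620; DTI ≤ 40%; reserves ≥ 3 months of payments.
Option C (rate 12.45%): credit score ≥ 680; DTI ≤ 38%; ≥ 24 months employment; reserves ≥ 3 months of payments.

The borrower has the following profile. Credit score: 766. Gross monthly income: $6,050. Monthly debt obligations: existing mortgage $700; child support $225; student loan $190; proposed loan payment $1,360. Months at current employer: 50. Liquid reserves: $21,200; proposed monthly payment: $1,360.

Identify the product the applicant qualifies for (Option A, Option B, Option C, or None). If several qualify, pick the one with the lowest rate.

Option A

Total debts = (700 + 225 + 190 + 1,360) = 2,475; DTI = 2,475/6,050 = 40.9%.
Reserves = 21,200/1,360 = 15.6 months.
Option A: score 766 ≥ 640; DTI 40.9% ≤ 43%; employment 50 ≥ 18 mo; reserves 15.6 ≥ 4 mo → qualifies.
Option B: score 766 ≥ 620; DTI 40.9% > 40%; reserves 15.6 ≥ 3 mo → does not qualify.
Option C: score 766 ≥ 680; DTI 40.9% > 38%; employment 50 ≥ 24 mo; reserves 15.6 ≥ 3 mo → does not qualify.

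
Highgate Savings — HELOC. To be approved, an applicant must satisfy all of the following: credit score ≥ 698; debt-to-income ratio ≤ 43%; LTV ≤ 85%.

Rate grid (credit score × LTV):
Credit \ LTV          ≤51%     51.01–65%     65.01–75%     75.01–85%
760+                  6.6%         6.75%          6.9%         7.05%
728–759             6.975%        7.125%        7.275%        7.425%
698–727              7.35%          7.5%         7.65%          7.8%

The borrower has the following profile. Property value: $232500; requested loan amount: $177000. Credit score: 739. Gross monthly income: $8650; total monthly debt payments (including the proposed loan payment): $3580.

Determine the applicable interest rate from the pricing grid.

7.425%

Credit score 739 ≥ 698; DTI = 3,580/8,650 = 41.4% ≤ 43%
LTV: 177,000 ÷ 232,500 = 76.1%, within 85% cap
Score 739 is in the 728–759 band; LTV 76.1% is in the 75.01–85% band → 7.425%.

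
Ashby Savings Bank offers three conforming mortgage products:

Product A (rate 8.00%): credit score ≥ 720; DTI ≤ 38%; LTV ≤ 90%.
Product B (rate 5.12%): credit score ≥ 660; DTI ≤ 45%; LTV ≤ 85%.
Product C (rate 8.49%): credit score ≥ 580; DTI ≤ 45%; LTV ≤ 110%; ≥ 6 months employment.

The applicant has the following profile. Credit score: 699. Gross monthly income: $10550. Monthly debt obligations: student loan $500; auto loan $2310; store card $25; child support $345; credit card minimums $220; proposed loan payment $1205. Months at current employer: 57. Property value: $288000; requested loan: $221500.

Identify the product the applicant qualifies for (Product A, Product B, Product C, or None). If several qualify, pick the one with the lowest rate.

Product B

Total debts = (500 + 2,310 + 25 + 345 + 220 + 1,205) = 4,605; DTI = 4,605/10,550 = 43.6%.
LTV = 221,500/288,000 = 76.9%.
Product A: score 699 < 720; DTI 43.6% > 38%; LTV 76.9% ≤ 90% → does not qualify.
Product B: score 699 ≥ 660; DTI 43.6% ≤ 45%; LTV 76.9% ≤ 85% → qualifies.
Product C: score 699 ≥ 580; DTI 43.6% ≤ 45%; LTV 76.9% ≤ 110%; employment 57 ≥ 6 mo → qualifies.
Qualifying: Product B, Product C. Lowest rate is 5.12% → Product B.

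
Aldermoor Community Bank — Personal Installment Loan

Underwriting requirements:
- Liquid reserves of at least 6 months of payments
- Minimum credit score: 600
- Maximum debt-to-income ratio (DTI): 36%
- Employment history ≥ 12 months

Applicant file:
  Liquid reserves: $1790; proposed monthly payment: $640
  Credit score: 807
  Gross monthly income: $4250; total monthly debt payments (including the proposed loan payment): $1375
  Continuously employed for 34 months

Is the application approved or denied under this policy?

Reserves = 1,790/640 = 2.8 months < 6
Credit score 807 ≥ 600 (meets)
Debt-to-income = 1,375/4,250 = 32.4% — meets 36% limit
Employment 34 ≥ 12 months
Fails on reserves.

Denied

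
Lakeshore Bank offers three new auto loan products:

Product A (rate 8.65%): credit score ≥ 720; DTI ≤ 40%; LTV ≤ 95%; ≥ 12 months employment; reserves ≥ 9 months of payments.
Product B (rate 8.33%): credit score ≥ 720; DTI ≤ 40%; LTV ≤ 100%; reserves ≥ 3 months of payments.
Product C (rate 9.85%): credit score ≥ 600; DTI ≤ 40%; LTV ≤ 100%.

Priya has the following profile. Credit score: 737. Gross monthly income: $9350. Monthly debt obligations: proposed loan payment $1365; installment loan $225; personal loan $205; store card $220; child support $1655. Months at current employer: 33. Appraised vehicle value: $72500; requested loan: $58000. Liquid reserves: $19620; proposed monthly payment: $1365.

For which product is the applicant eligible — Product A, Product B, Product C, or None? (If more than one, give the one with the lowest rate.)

Product B

Total debts = (1,365 + 225 + 205 + 220 + 1,655) = 3,670; DTI = 3,670/9,350 = 39.3%.
LTV = 58,000/72,500 = 80%.
Reserves = 19,620/1,365 = 14.4 months.
Product A: score 737 ≥ 720; DTI 39.3% ≤ 40%; LTV 80% ≤ 95%; employment 33 ≥ 12 mo; reserves 14.4 ≥ 9 mo → qualifies.
Product B: score 737 ≥ 720; DTI 39.3% ≤ 40%; LTV 80% ≤ 100%; reserves 14.4 ≥ 3 mo → qualifies.
Product C: score 737 ≥ 600; DTI 39.3% ≤ 40%; LTV 80% ≤ 100% → qualifies.
Qualifying: Product A, Product B, Product C. Lowest rate is 8.33% → Product B.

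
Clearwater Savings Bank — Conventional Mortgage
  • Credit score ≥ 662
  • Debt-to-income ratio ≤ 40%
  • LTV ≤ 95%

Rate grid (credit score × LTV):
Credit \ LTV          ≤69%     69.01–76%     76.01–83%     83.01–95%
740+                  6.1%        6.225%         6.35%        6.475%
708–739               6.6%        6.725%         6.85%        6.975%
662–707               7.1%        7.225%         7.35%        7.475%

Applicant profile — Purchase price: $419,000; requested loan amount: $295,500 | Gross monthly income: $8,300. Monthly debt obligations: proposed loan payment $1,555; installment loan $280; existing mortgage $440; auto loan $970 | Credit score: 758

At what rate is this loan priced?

Credit score 758 ≥ 662; Total monthly debts = (1,555 + 280 + 440 + 970) = 3,245. DTI: 3,245 ÷ 8,300 = 39.1%, within the 40% cap
Loan-to-value = 295,500/419,000 = 70.5% — pass (95% max)
Row: 758 falls in 740+. Column: 70.5% falls in 69.01–76%. Rate = 6.225%.

6.225%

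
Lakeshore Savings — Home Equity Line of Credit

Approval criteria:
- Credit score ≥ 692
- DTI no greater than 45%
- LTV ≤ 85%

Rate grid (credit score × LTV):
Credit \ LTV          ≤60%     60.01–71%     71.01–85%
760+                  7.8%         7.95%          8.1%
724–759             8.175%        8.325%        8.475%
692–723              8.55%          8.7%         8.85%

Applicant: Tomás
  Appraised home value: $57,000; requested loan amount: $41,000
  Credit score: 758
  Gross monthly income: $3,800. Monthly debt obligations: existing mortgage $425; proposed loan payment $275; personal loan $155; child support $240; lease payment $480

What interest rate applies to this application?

Credit score 758 ≥ 692; Total monthly debts = (425 + 275 + 155 + 240 + 480) = 1,575. DTI = 1,575/3,800 = 41.4% ≤ 45%
LTV: 41,000 ÷ 57,000 = 71.9%, within 85% cap
Credit 758 → row 724–759; LTV 71.9% → column 71.01–85%. Grid cell → 8.475%.

8.475%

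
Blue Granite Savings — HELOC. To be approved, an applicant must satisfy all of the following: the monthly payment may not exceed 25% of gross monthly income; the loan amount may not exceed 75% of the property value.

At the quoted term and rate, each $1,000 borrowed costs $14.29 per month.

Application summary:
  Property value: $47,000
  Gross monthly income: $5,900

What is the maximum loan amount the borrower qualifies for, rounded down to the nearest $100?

Payment cap: 25% × $5,900 = $1,475/month.
At $14.29 per $1,000, that supports 1,475/14.29 × 1,000 ≈ $103,219 → $103,200.
LTV cap: 75% × $47,000 = $35,250 → $35,200.
Binding constraint: loan-to-value.

$35,200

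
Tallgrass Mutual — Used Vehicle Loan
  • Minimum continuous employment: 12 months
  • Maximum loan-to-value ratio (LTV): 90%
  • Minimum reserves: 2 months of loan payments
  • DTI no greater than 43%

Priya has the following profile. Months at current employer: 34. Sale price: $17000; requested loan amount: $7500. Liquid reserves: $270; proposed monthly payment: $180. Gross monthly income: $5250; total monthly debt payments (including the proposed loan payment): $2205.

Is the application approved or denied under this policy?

Employment 34 ≥ 12 months
LTV = 7,500/17,000 = 44.1% ≤ 90%
Reserves: 270 ÷ 180 = 1.5 months (below 2-month minimum)
Debt-to-income = 2,205/5,250 = 42% — meets 43% limit
Fails on reserves.

Denied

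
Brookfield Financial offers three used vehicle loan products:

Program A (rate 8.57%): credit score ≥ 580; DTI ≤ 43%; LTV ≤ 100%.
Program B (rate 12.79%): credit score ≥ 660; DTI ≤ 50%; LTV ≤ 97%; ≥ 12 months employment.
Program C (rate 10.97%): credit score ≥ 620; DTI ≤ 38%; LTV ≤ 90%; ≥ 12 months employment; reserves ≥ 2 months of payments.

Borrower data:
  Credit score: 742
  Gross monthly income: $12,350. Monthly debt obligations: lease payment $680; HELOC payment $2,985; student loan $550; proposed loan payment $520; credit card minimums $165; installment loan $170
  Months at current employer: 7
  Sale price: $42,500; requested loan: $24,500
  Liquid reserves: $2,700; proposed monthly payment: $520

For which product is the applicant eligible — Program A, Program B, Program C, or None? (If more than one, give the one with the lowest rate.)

Program A

Total debts = (680 + 2,985 + 550 + 520 + 165 + 170) = 5,070; DTI = 5,070/12,350 = 41.1%.
LTV = 24,500/42,500 = 57.6%.
Reserves = 2,700/520 = 5.2 months.
Program A: score 742 ≥ 580; DTI 41.1% ≤ 43%; LTV 57.6% ≤ 100% → qualifies.
Program B: score 742 ≥ 660; DTI 41.1% ≤ 50%; LTV 57.6% ≤ 97%; employment 7 < 12 mo → does not qualify.
Program C: score 742 ≥ 620; DTI 41.1% > 38%; LTV 57.6% ≤ 90%; employment 7 < 12 mo; reserves 5.2 ≥ 2 mo → does not qualify.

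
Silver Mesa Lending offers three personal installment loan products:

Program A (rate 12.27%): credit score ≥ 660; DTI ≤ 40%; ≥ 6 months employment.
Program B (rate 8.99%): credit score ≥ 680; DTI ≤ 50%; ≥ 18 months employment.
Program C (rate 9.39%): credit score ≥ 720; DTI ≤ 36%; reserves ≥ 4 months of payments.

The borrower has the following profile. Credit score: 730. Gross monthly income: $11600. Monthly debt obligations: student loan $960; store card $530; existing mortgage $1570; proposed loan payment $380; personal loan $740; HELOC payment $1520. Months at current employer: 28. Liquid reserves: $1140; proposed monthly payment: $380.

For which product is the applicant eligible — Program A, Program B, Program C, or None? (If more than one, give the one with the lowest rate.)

Total debts = (960 + 530 + 1,570 + 380 + 740 + 1,520) = 5,700; DTI = 5,700/11,600 = 49.1%.
Reserves = 1,140/380 = 3.0 months.
Program A: score 730 ≥ 660; DTI 49.1% > 40%; employment 28 ≥ 6 mo → does not qualify.
Program B: score 730 ≥ 680; DTI 49.1% ≤ 50%; employment 28 ≥ 18 mo → qualifies.
Program C: score 730 ≥ 720; DTI 49.1% > 36%; reserves 3.0 < 4 mo → does not qualify.

Program B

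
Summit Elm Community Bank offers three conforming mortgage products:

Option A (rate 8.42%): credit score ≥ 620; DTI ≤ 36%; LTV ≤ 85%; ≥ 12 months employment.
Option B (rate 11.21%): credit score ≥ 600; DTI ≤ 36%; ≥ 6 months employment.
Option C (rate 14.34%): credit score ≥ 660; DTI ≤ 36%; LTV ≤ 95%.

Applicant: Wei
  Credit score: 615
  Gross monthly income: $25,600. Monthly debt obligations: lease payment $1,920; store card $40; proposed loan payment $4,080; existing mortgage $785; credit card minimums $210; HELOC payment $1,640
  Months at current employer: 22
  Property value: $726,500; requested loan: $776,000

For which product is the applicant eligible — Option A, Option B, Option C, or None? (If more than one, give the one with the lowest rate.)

Option B

Total debts = (1,920 + 40 + 4,080 + 785 + 210 + 1,640) = 8,675; DTI = 8,675/25,600 = 33.9%.
LTV = 776,000/726,500 = 106.8%.
Option A: score 615 < 620; DTI 33.9% ≤ 36%; LTV 106.8% > 85%; employment 22 ≥ 12 mo → does not qualify.
Option B: score 615 ≥ 600; DTI 33.9% ≤ 36%; employment 22 ≥ 6 mo → qualifies.
Option C: score 615 < 660; DTI 33.9% ≤ 36%; LTV 106.8% > 95% → does not qualify.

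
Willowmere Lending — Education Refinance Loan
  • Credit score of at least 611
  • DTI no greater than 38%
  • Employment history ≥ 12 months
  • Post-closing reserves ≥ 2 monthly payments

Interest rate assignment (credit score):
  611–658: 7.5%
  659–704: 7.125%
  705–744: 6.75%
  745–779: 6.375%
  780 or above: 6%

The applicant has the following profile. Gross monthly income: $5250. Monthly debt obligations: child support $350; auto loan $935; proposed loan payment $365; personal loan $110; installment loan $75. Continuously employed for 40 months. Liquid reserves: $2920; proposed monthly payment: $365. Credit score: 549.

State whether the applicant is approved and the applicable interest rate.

Denied

Credit score 549 < 611 (below minimum)
Employment 40 ≥ 12 months
Liquid reserves cover 2,920/365 = 8.0 months — ≥ 2 required
Total monthly debts = (350 + 935 + 365 + 110 + 75) = 1,835. Debt-to-income = 1,835/5,250 = 35% — meets 38% limit
Not all requirements met → denied.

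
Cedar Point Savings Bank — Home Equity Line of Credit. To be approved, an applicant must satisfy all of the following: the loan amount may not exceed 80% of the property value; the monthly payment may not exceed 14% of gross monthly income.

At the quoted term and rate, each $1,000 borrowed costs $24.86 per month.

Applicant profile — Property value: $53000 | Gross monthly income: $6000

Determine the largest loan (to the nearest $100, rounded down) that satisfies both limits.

$33,700

Payment cap: 14% × $6,000 = $840/month.
At $24.86 per $1,000, that supports 840/24.86 × 1,000 ≈ $33,789 → $33,700.
LTV cap: 80% × $53,000 = $42,400 → $42,400.
Binding constraint: payment-to-income.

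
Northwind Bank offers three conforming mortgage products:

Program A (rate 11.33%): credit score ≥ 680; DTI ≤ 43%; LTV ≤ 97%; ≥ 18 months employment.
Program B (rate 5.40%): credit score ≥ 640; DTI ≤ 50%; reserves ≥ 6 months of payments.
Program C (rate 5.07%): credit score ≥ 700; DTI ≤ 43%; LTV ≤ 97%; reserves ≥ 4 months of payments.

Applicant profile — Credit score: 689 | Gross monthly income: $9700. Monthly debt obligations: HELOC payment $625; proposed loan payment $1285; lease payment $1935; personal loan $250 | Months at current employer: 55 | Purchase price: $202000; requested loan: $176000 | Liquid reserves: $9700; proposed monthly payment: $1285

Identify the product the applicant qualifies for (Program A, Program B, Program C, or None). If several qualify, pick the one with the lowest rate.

Program B

Total debts = (625 + 1,285 + 1,935 + 250) = 4,095; DTI = 4,095/9,700 = 42.2%.
LTV = 176,000/202,000 = 87.1%.
Reserves = 9,700/1,285 = 7.5 months.
Program A: score 689 ≥ 680; DTI 42.2% ≤ 43%; LTV 87.1% ≤ 97%; employment 55 ≥ 18 mo → qualifies.
Program B: score 689 ≥ 640; DTI 42.2% ≤ 50%; reserves 7.5 ≥ 6 mo → qualifies.
Program C: score 689 < 700; DTI 42.2% ≤ 43%; LTV 87.1% ≤ 97%; reserves 7.5 ≥ 4 mo → does not qualify.
Qualifying: Program A, Program B. Lowest rate is 5.40% → Program B.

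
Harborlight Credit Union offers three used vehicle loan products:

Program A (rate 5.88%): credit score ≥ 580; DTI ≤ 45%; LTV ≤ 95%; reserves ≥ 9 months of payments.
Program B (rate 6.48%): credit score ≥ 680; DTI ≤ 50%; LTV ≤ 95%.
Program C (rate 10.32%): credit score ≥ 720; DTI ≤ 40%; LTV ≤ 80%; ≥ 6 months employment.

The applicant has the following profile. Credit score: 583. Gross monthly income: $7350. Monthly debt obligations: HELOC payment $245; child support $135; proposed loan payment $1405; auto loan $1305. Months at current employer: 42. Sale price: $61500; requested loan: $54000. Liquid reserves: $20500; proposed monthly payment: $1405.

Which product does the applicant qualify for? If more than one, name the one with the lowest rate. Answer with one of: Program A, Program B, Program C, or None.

Program A

Total debts = (245 + 135 + 1,405 + 1,305) = 3,090; DTI = 3,090/7,350 = 42%.
LTV = 54,000/61,500 = 87.8%.
Reserves = 20,500/1,405 = 14.6 months.
Program A: score 583 ≥ 580; DTI 42% ≤ 45%; LTV 87.8% ≤ 95%; reserves 14.6 ≥ 9 mo → qualifies.
Program B: score 583 < 680; DTI 42% ≤ 50%; LTV 87.8% ≤ 95% → does not qualify.
Program C: score 583 < 720; DTI 42% > 40%; LTV 87.8% > 80%; employment 42 ≥ 6 mo → does not qualify.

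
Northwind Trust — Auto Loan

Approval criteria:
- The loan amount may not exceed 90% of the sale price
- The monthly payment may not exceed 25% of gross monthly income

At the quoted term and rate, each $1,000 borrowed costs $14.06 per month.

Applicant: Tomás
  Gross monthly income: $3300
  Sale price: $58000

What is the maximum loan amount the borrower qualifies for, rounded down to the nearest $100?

Payment cap: 25% × $3,300 = $825/month.
At $14.06 per $1,000, that supports 825/14.06 × 1,000 ≈ $58,677 → $58,600.
LTV cap: 90% × $58,000 = $52,200 → $52,200.
Binding constraint: loan-to-value.

$52,200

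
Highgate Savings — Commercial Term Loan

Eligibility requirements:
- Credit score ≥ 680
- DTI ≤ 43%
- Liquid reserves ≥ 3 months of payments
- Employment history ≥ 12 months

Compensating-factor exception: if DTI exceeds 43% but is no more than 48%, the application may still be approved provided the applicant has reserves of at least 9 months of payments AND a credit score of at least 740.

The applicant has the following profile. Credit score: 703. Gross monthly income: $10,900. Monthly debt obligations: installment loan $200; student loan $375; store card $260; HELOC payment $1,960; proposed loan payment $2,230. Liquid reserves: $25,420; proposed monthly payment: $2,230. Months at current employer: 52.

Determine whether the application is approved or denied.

Credit score 703 ≥ 680 (meets base)
Total debts = (200 + 375 + 260 + 1,960 + 2,230) = 5,025. DTI: 5,025 ÷ 10,900 = 46.1%, over the 43% base limit.
Reserves = 25,420/2,230 = 11.4 months ≥ 3
Employment 52 ≥ 12 months
DTI 46.1% is within the 43%–48% exception band; checking compensating factors.
Override check — reserves: 11.4 mo (ok); score: 703 (below 740).
Compensating-factor requirement not fully met.

Denied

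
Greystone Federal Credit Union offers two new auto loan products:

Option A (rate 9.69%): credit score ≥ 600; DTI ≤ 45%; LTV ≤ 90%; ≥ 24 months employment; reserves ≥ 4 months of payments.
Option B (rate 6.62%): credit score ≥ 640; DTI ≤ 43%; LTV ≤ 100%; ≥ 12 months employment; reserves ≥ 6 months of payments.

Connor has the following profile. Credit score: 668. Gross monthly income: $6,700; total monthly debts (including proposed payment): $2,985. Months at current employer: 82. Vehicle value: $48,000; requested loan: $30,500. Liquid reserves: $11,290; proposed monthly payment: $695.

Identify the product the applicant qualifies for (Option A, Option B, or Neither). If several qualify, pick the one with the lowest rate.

Option A

DTI = 2,985/6,700 = 44.6%.
LTV = 30,500/48,000 = 63.5%.
Reserves = 11,290/695 = 16.2 months.
Option A: score 668 ≥ 600; DTI 44.6% ≤ 45%; LTV 63.5% ≤ 90%; employment 82 ≥ 24 mo; reserves 16.2 ≥ 4 mo → qualifies.
Option B: score 668 ≥ 640; DTI 44.6% > 43%; LTV 63.5% ≤ 100%; employment 82 ≥ 12 mo; reserves 16.2 ≥ 6 mo → does not qualify.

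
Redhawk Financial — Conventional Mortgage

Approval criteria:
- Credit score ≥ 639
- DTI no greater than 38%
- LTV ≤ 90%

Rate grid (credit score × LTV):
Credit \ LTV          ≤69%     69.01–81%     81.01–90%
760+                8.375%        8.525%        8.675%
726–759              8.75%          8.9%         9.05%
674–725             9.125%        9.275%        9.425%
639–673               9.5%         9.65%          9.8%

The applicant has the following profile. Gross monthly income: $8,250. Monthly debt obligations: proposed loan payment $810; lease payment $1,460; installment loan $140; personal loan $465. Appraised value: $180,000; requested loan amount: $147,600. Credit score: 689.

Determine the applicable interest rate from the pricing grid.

Credit score 689 ≥ 639; Total monthly debts = (810 + 1,460 + 140 + 465) = 2,875. Debt-to-income = 2,875/8,250 = 34.8% — meets 38% limit
Loan-to-value = 147,600/180,000 = 82% — pass (90% max)
Row: 689 falls in 674–725. Column: 82% falls in 81.01–90%. Rate = 9.425%.

9.425%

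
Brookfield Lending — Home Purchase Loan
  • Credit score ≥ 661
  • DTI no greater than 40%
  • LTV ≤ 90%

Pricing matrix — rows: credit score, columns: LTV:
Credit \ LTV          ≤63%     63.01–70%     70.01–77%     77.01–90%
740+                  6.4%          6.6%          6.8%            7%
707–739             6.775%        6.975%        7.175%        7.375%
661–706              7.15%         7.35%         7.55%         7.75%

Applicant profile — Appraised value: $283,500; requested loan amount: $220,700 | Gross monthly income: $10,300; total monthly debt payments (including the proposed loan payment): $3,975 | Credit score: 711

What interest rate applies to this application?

7.375%

Credit score 711 ≥ 661; DTI = 3,975/10,300 = 38.6% ≤ 40%
LTV: 220,700 ÷ 283,500 = 77.8%, within 90% cap
Credit 711 → row 707–739; LTV 77.8% → column 77.01–90%. Grid cell → 7.375%.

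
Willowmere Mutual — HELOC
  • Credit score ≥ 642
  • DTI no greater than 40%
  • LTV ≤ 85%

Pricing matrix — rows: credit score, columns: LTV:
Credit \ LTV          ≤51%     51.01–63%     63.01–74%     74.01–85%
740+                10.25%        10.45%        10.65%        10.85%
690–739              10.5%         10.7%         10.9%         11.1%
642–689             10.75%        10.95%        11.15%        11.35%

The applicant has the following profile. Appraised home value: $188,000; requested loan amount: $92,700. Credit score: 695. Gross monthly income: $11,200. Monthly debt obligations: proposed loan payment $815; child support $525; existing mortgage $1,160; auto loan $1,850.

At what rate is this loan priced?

10.5%

Credit score 695 ≥ 642; Total monthly debts = (815 + 525 + 1,160 + 1,850) = 4,350. DTI: 4,350 ÷ 11,200 = 38.8%, within the 40% cap
Loan-to-value = 92,700/188,000 = 49.3% — pass (85% max)
Credit 695 → row 690–739; LTV 49.3% → column ≤51%. Grid cell → 10.5%.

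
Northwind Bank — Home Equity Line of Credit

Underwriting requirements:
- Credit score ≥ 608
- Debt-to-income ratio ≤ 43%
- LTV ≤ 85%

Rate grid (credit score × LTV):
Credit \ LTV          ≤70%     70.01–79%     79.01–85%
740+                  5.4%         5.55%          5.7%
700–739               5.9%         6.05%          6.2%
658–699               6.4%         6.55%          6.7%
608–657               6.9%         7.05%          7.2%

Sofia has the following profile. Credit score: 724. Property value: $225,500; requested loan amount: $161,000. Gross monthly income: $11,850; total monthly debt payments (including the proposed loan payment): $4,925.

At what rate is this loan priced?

Credit score 724 ≥ 608; DTI: 4,925 ÷ 11,850 = 41.6%, within the 43% cap
LTV = 161,000/225,500 = 71.4% ≤ 85%
Row: 724 falls in 700–739. Column: 71.4% falls in 70.01–79%. Rate = 6.05%.

6.05%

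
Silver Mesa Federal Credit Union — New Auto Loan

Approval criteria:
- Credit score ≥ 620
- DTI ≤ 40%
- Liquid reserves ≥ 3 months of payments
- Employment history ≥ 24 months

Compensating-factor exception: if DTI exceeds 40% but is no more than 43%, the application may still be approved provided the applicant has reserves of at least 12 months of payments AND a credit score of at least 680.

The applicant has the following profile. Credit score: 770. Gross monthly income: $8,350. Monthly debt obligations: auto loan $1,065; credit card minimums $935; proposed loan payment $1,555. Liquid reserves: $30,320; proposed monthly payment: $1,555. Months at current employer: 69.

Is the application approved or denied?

Approved

Credit score 770 ≥ 620 (meets base)
Total debts = (1,065 + 935 + 1,555) = 3,555. DTI: 3,555 ÷ 8,350 = 42.6%, over the 40% base limit.
Reserves: 30,320 ÷ 1,555 = 19.5 months (meets 3-month minimum)
Employment 69 ≥ 24 months
42.6% falls in the override range (40%–43%), so the compensating-factor test applies.
Reserves 19.5 ≥ 12 months; credit score 770 ≥ 680.
Both override conditions satisfied; DTI exception granted.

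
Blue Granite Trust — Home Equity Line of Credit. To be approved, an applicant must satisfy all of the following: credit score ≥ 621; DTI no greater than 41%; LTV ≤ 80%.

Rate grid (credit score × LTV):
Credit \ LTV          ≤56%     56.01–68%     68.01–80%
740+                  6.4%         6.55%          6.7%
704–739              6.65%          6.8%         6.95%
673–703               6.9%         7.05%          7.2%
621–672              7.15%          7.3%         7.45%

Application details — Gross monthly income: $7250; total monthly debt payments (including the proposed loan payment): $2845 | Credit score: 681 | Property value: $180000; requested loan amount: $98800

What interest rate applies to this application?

Credit score 681 ≥ 621; DTI = 2,845/7,250 = 39.2% ≤ 41%
LTV = 98,800/180,000 = 54.9% ≤ 80%
Score 681 is in the 673–703 band; LTV 54.9% is in the ≤56% band → 6.9%.

6.9%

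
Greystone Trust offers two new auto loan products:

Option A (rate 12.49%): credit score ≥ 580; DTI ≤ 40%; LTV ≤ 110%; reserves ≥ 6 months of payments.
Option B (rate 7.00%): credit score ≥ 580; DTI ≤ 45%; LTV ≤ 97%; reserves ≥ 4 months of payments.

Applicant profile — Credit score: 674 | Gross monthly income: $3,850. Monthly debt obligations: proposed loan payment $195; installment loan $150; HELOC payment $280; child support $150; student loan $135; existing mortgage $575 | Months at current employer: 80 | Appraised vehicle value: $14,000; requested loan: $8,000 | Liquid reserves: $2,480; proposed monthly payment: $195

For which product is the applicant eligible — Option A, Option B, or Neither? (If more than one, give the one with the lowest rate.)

Option B

Total debts = (195 + 150 + 280 + 150 + 135 + 575) = 1,485; DTI = 1,485/3,850 = 38.6%.
LTV = 8,000/14,000 = 57.1%.
Reserves = 2,480/195 = 12.7 months.
Option A: score 674 ≥ 580; DTI 38.6% ≤ 40%; LTV 57.1% ≤ 110%; reserves 12.7 ≥ 6 mo → qualifies.
Option B: score 674 ≥ 580; DTI 38.6% ≤ 45%; LTV 57.1% ≤ 97%; reserves 12.7 ≥ 4 mo → qualifies.
Qualifying: Option A, Option B. Lowest rate is 7.00% → Option B.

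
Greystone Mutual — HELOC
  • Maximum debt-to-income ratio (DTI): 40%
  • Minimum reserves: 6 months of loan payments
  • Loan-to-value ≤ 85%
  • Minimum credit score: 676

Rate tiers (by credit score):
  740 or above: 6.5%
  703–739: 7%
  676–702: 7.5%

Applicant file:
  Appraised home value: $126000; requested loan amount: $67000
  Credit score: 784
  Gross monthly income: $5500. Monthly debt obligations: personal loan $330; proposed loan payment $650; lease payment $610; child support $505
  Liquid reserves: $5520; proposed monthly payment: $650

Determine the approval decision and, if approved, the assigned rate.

Approved at 6.5%

Credit score 784 ≥ 676 (meets minimum)
Total monthly debts = (330 + 650 + 610 + 505) = 2,095. Debt-to-income = 2,095/5,500 = 38.1% — meets 40% limit
LTV: 67,000 ÷ 126,000 = 53.2%, within 85% cap
Reserves = 5,520/650 = 8.5 months ≥ 6
All requirements met. Score 784 falls in the 740 or above tier → 6.5%.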